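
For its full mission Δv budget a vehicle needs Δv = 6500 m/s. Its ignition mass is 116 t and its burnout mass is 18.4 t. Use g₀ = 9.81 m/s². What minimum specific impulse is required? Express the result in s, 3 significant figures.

Isp ≈ 360 s

ln(m₀/m_f) = ln(116000/18400) = ln(6.304) = 1.8412.
By the Tsiolkovsky rocket equation, v_e = Δv / ln(m₀/m_f) = 6500 / 1.8412 = 3530.2 m/s.
Isp = v_e / g₀ = 3530.2 / 9.81 = 359.9 s.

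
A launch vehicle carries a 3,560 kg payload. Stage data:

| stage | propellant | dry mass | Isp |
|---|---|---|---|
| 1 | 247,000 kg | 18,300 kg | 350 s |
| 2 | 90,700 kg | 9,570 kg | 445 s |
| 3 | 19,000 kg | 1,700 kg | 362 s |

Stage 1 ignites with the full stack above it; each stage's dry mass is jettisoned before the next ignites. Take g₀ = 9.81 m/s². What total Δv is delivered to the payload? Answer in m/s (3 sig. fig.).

Ignition mass of stage 1 = 247,000+18,300 + 90,700+9,570 + 19,000+1,700 + 3,560 = 389,830 kg.
Stage 1: m₀ = 389,830 kg, m_f = 389,830 − 247,000 = 142,830 kg; Δv = 350×9.81×ln(2.729) = 3433.5×1.0041 ≈ 3447 m/s.
Stage 2: m₀ = 124,530 kg, m_f = 124,530 − 90,700 = 33,830 kg; Δv = 445×9.81×ln(3.681) = 4365.4×1.3032 ≈ 5689 m/s.
Stage 3: m₀ = 24,260 kg, m_f = 24,260 − 19,000 = 5,260 kg; Δv = 362×9.81×ln(4.612) = 3551.2×1.5287 ≈ 5429 m/s.
Total Δv = 3447 + 5689 + 5429 = 14565 m/s.

Δv ≈ 14600 m/s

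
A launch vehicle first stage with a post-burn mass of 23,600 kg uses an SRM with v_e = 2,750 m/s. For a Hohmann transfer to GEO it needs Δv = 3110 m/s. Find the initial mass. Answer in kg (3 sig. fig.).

initial mass ≈ 73100 kg

By the Tsiolkovsky rocket equation, m₀/m_f = exp(Δv / v_e) = exp(3110 / 2750.0) = exp(1.1309) = 3.0985.
m₀ = m_f × 3.0985 = 23,600 × 3.0985 = 73,124.6 kg.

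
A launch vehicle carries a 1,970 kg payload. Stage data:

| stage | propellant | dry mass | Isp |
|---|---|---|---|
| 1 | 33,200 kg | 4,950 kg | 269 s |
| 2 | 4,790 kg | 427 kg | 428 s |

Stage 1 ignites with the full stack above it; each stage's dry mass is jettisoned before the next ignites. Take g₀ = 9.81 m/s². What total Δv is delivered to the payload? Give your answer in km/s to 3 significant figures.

Ignition mass of stage 1 = 33,200+4,950 + 4,790+427 + 1,970 = 45,337 kg.
Stage 1: m₀ = 45,337 kg, m_f = 45,337 − 33,200 = 12,137 kg; Δv = 269×9.81×ln(3.735) = 2638.9×1.3179 ≈ 3478 m/s.
Stage 2: m₀ = 7,187 kg, m_f = 7,187 − 4,790 = 2,397 kg; Δv = 428×9.81×ln(2.998) = 4198.7×1.0981 ≈ 4610 m/s.
Total Δv = 3478 + 4610 = 8088 m/s.

Δv ≈ 8.09 km/s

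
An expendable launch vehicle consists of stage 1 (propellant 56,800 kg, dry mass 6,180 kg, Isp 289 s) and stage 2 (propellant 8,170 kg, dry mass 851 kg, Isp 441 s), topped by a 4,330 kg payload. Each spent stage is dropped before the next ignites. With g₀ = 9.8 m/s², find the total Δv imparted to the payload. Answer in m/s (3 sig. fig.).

Ignition mass of stage 1 = 56,800+6,180 + 8,170+851 + 4,330 = 76,331 kg.
Stage 1: m₀ = 76,331 kg, m_f = 76,331 − 56,800 = 19,531 kg; Δv = 289×9.8×ln(3.908) = 2832.2×1.3631 ≈ 3861 m/s.
Stage 2: m₀ = 13,351 kg, m_f = 13,351 − 8,170 = 5,181 kg; Δv = 441×9.8×ln(2.577) = 4321.8×0.9466 ≈ 4091 m/s.
Total Δv = 3861 + 4091 = 7952 m/s.

Δv ≈ 7950 m/s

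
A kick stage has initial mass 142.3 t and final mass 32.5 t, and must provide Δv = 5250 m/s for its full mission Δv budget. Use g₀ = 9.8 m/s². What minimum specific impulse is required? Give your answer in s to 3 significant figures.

ln(m₀/m_f) = ln(142300/32500) = ln(4.378) = 1.4767.
Rocket equation: v_e = Δv / ln(m₀/m_f) = 5250 / 1.4767 = 3555.2 m/s.
Isp = v_e / g₀ = 3555.2 / 9.8 = 362.8 s.

Isp ≈ 363 s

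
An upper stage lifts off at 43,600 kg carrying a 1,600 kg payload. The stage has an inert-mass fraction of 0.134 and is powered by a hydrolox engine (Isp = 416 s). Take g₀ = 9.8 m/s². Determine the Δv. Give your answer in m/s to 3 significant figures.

Δv ≈ 7330 m/s

Stage wet mass = m₀ − payload = 43,600 − 1,600 = 42,000 kg.
Stage dry mass = ε × stage wet mass = 0.134 × 42,000 = 5,628 kg.
Burnout mass m_f = stage dry + payload = 5,628 + 1,600 = 7,228 kg.
v_e = Isp · g₀ = 416 × 9.8 = 4076.8 m/s.
From the ideal rocket equation, Δv = v_e · ln(43,600/7,228) = 4076.8 × ln(6.032) = 4076.8 × 1.7971 ≈ 7326 m/s.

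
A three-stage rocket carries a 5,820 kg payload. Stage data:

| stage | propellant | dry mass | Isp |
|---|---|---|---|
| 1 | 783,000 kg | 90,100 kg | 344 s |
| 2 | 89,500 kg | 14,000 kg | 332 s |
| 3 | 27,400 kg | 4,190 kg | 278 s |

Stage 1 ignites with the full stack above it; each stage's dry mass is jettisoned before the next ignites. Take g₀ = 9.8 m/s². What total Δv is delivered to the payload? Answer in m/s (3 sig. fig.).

Ignition mass of stage 1 = 783,000+90,100 + 89,500+14,000 + 27,400+4,190 + 5,820 = 1,014,010 kg.
Stage 1: m₀ = 1,014,010 kg, m_f = 1,014,010 − 783,000 = 231,010 kg; Δv = 344×9.8×ln(4.389) = 3371.2×1.4792 ≈ 4987 m/s.
Stage 2: m₀ = 140,910 kg, m_f = 140,910 − 89,500 = 51,410 kg; Δv = 332×9.8×ln(2.741) = 3253.6×1.0083 ≈ 3281 m/s.
Stage 3: m₀ = 37,410 kg, m_f = 37,410 − 27,400 = 10,010 kg; Δv = 278×9.8×ln(3.737) = 2724.4×1.3184 ≈ 3592 m/s.
Total Δv = 4987 + 3281 + 3592 = 11860 m/s.

Δv ≈ 11900 m/s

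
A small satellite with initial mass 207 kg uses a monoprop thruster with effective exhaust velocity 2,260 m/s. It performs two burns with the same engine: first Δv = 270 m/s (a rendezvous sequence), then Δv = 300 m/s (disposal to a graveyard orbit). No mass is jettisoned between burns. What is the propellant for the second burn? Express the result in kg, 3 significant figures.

propellant for the second burn ≈ 22.8 kg

After the first burn: m = 207 × exp(−270/2260.0) = 207 × 0.88739 = 183.69 kg.
After the second burn: m = 183.69 × exp(−300/2260.0) = 183.69 × 0.87569 = 160.855 kg.
Second-burn propellant = 183.69 − 160.855 = 22.835 kg.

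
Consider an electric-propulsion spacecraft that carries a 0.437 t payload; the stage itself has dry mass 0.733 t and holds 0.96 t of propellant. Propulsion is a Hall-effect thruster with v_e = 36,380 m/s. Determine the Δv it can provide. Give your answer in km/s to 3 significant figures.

Δv ≈ 21.8 km/s

m₀ = payload + dry + propellant = 0.437 + 0.733 + 0.96 = 2.13 t.
m_f = payload + dry = 0.437 + 0.733 = 1.17 t.
By the Tsiolkovsky rocket equation, Δv = v_e · ln(m₀/m_f) = 36380.0 × ln(1.821) = 36380.0 × 0.5991 ≈ 21795.9 m/s.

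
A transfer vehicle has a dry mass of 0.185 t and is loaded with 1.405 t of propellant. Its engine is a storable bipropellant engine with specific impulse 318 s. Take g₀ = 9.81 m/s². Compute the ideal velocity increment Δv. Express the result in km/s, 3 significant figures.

Δv ≈ 6.71 km/s

v_e = Isp · g₀ = 318 × 9.81 = 3119.6 m/s.
m₀ = m_dry + m_prop = 0.185 + 1.405 = 1.59 t.
Using Δv = v_e ln(m₀/m_f): Δv = v_e · ln(m₀/m_f) = 3119.6 × ln(8.595) = 3119.6 × 2.1511 ≈ 6710.6 m/s.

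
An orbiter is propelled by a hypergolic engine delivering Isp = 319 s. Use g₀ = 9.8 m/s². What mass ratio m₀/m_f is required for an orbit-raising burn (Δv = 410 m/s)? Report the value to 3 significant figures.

v_e = Isp · g₀ = 319 × 9.8 = 3126.2 m/s.
m₀/m_f = exp(Δv / v_e) = exp(410 / 3126.2) = exp(0.1311) = 1.1401.

mass ratio ≈ 1.14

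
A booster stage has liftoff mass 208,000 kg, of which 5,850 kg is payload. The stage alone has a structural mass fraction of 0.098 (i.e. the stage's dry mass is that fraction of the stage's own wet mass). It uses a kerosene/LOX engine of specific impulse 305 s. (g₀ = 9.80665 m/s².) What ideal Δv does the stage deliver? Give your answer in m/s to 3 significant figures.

Δv ≈ 6260 m/s

Stage wet mass = m₀ − payload = 208,000 − 5,850 = 202,150 kg.
Stage dry mass = ε × stage wet mass = 0.098 × 202,150 = 19,810.7 kg.
Burnout mass m_f = stage dry + payload = 19,810.7 + 5,850 = 25,660.7 kg.
v_e = Isp · g₀ = 305 × 9.80665 = 2991.0 m/s.
By the Tsiolkovsky rocket equation, Δv = v_e · ln(208,000/25,660.7) = 2991.0 × ln(8.106) = 2991.0 × 2.0926 ≈ 6259 m/s.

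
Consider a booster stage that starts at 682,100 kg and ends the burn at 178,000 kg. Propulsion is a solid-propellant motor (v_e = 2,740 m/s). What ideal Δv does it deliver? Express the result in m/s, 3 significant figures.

Rocket equation: Δv = v_e · ln(m₀/m_f) = 2740.0 × ln(3.832) = 2740.0 × 1.3434 ≈ 3680.9 m/s.

Δv ≈ 3680 m/s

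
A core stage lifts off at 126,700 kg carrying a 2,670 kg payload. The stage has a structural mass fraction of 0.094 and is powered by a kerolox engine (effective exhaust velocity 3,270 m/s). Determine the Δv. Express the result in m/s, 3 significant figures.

Δv ≈ 7130 m/s

Stage wet mass = m₀ − payload = 126,700 − 2,670 = 124,030 kg.
Stage dry mass = ε × stage wet mass = 0.094 × 124,030 = 11,658.8 kg.
Burnout mass m_f = stage dry + payload = 11,658.8 + 2,670 = 14,328.8 kg.
Using Δv = v_e ln(m₀/m_f): Δv = v_e · ln(126,700/14,328.8) = 3270.0 × ln(8.842) = 3270.0 × 2.1796 ≈ 7127 m/s.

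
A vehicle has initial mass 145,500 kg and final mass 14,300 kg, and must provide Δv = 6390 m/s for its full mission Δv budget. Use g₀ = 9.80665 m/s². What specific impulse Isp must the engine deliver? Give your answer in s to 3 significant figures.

Isp ≈ 281 s

ln(m₀/m_f) = ln(145500/14300) = ln(10.17) = 2.3199.
v_e = Δv / ln(m₀/m_f) = 6390 / 2.3199 = 2754.4 m/s.
Isp = v_e / g₀ = 2754.4 / 9.80665 = 280.9 s.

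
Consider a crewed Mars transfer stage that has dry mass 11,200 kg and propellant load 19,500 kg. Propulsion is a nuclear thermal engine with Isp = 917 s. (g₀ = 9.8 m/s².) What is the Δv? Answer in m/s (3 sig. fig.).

Δv ≈ 9060 m/s

v_e = Isp · g₀ = 917 × 9.8 = 8986.6 m/s.
m₀ = m_dry + m_prop = 11,200 + 19,500 = 30,700 kg.
Rocket equation: Δv = v_e · ln(m₀/m_f) = 8986.6 × ln(2.741) = 8986.6 × 1.0083 ≈ 9061.6 m/s.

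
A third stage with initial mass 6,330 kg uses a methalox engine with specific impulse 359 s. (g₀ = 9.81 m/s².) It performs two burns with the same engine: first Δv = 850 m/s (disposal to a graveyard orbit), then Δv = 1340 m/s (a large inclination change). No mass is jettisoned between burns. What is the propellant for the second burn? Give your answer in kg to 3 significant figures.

propellant for the second burn ≈ 1570 kg

v_e = Isp · g₀ = 359 × 9.81 = 3521.8 m/s.
After the first burn: m = 6330 × exp(−850/3521.8) = 6330 × 0.78556 = 4,972.59 kg.
After the second burn: m = 4,972.59 × exp(−1340/3521.8) = 4,972.59 × 0.68353 = 3,398.91 kg.
Second-burn propellant = 4,972.59 − 3,398.91 = 1,573.68 kg.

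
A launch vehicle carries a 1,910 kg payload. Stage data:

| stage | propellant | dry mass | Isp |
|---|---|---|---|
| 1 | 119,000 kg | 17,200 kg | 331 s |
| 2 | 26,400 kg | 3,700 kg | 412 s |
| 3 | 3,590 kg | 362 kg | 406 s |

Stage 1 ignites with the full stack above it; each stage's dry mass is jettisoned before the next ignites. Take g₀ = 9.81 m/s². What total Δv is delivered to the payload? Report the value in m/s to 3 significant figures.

Ignition mass of stage 1 = 119,000+17,200 + 26,400+3,700 + 3,590+362 + 1,910 = 172,162 kg.
Stage 1: m₀ = 172,162 kg, m_f = 172,162 − 119,000 = 53,162 kg; Δv = 331×9.81×ln(3.238) = 3247.1×1.1751 ≈ 3816 m/s.
Stage 2: m₀ = 35,962 kg, m_f = 35,962 − 26,400 = 9,562 kg; Δv = 412×9.81×ln(3.761) = 4041.7×1.3247 ≈ 5354 m/s.
Stage 3: m₀ = 5,862 kg, m_f = 5,862 − 3,590 = 2,272 kg; Δv = 406×9.81×ln(2.58) = 3982.9×0.9478 ≈ 3775 m/s.
Total Δv = 3816 + 5354 + 3775 = 12945 m/s.

Δv ≈ 12900 m/s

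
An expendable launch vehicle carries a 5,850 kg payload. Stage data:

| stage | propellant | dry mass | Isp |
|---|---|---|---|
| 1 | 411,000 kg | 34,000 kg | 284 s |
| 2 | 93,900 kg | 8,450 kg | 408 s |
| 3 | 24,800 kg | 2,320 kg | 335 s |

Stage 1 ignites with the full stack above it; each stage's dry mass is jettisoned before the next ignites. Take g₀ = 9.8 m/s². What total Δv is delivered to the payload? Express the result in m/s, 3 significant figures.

Ignition mass of stage 1 = 411,000+34,000 + 93,900+8,450 + 24,800+2,320 + 5,850 = 580,320 kg.
Stage 1: m₀ = 580,320 kg, m_f = 580,320 − 411,000 = 169,320 kg; Δv = 284×9.8×ln(3.427) = 2783.2×1.2318 ≈ 3428 m/s.
Stage 2: m₀ = 135,320 kg, m_f = 135,320 − 93,900 = 41,420 kg; Δv = 408×9.8×ln(3.267) = 3998.4×1.1839 ≈ 4734 m/s.
Stage 3: m₀ = 32,970 kg, m_f = 32,970 − 24,800 = 8,170 kg; Δv = 335×9.8×ln(4.035) = 3283.0×1.3951 ≈ 4580 m/s.
Total Δv = 3428 + 4734 + 4580 = 12742 m/s.

Δv ≈ 12700 m/s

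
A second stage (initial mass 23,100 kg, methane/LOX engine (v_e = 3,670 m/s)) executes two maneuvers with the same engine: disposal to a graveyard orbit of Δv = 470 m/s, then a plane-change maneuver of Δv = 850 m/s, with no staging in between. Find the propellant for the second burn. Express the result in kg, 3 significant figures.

propellant for the second burn ≈ 4200 kg

After the first burn: m = 23100 × exp(−470/3670.0) = 23100 × 0.87980 = 20,323.4 kg.
After the second burn: m = 20,323.4 × exp(−850/3670.0) = 20,323.4 × 0.79326 = 16,121.7 kg.
Second-burn propellant = 20,323.4 − 16,121.7 = 4,201.7 kg.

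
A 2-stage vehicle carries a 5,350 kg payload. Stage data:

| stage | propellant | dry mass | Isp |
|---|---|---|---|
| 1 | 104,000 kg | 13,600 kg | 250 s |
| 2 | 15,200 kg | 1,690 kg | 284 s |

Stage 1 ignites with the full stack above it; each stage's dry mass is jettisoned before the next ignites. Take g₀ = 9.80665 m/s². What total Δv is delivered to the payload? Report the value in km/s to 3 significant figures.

Δv ≈ 6.54 km/s

Ignition mass of stage 1 = 104,000+13,600 + 15,200+1,690 + 5,350 = 139,840 kg.
Stage 1: m₀ = 139,840 kg, m_f = 139,840 − 104,000 = 35,840 kg; Δv = 250×9.80665×ln(3.902) = 2451.7×1.3614 ≈ 3338 m/s.
Stage 2: m₀ = 22,240 kg, m_f = 22,240 − 15,200 = 7,040 kg; Δv = 284×9.80665×ln(3.159) = 2785.1×1.1503 ≈ 3204 m/s.
Total Δv = 3338 + 3204 = 6542 m/s.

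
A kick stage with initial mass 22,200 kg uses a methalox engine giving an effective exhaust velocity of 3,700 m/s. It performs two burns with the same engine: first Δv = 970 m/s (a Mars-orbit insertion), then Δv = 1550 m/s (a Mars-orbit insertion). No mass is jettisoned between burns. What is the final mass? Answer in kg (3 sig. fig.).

final mass ≈ 11200 kg

After the first burn: m = 22200 × exp(−970/3700.0) = 22200 × 0.76939 = 17,080.5 kg.
After the second burn: m = 17,080.5 × exp(−1550/3700.0) = 17,080.5 × 0.65776 = 11,234.9 kg.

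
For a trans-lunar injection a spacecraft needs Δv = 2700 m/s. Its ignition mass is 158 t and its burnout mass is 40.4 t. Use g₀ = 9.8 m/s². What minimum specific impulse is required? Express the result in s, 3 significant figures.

ln(m₀/m_f) = ln(158000/40400) = ln(3.911) = 1.3638.
By the Tsiolkovsky rocket equation, v_e = Δv / ln(m₀/m_f) = 2700 / 1.3638 = 1979.8 m/s.
Isp = v_e / g₀ = 1979.8 / 9.8 = 202.0 s.

Isp ≈ 202 s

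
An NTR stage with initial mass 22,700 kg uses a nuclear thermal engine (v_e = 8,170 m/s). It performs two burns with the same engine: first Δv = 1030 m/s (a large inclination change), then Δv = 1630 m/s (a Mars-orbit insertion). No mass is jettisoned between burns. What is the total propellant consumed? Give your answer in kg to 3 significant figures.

total propellant consumed ≈ 6310 kg

After the first burn: m = 22700 × exp(−1030/8170.0) = 22700 × 0.88155 = 20,011.2 kg.
After the second burn: m = 20,011.2 × exp(−1630/8170.0) = 20,011.2 × 0.81913 = 16,391.8 kg.
Total propellant = m₀ − m_final = 22700 − 16,391.8 = 6,308.2 kg.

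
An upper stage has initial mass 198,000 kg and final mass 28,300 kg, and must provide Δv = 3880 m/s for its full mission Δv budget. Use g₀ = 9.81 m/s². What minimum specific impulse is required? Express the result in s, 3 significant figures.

Isp ≈ 203 s

ln(m₀/m_f) = ln(198000/28300) = ln(6.996) = 1.9454.
v_e = Δv / ln(m₀/m_f) = 3880 / 1.9454 = 1994.4 m/s.
Isp = v_e / g₀ = 1994.4 / 9.81 = 203.3 s.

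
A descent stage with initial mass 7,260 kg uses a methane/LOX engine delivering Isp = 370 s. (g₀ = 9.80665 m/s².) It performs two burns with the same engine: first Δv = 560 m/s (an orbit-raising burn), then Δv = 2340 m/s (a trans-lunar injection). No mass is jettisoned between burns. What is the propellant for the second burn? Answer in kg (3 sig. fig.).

v_e = Isp · g₀ = 370 × 9.80665 = 3628.5 m/s.
After the first burn: m = 7260 × exp(−560/3628.5) = 7260 × 0.85698 = 6,221.67 kg.
After the second burn: m = 6,221.67 × exp(−2340/3628.5) = 6,221.67 × 0.52471 = 3,264.57 kg.
Second-burn propellant = 6,221.67 − 3,264.57 = 2,957.1 kg.

propellant for the second burn ≈ 2960 kg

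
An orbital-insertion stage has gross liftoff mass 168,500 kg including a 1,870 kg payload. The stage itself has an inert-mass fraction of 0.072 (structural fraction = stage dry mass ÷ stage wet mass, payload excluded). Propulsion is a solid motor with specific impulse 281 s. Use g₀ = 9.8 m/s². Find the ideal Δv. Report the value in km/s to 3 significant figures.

Δv ≈ 6.88 km/s

Stage wet mass = m₀ − payload = 168,500 − 1,870 = 166,630 kg.
Stage dry mass = ε × stage wet mass = 0.072 × 166,630 = 11,997.4 kg.
Burnout mass m_f = stage dry + payload = 11,997.4 + 1,870 = 13,867.4 kg.
v_e = Isp · g₀ = 281 × 9.8 = 2753.8 m/s.
Rocket equation: Δv = v_e · ln(168,500/13,867.4) = 2753.8 × ln(12.15) = 2753.8 × 2.4974 ≈ 6877 m/s.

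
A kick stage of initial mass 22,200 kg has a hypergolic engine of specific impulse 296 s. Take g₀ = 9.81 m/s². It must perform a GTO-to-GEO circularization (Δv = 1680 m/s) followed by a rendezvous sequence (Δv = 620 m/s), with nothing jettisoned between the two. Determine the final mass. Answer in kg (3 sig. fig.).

final mass ≈ 10100 kg

v_e = Isp · g₀ = 296 × 9.81 = 2903.8 m/s.
After the first burn: m = 22200 × exp(−1680/2903.8) = 22200 × 0.56071 = 12,447.8 kg.
After the second burn: m = 12,447.8 × exp(−620/2903.8) = 12,447.8 × 0.80774 = 10,054.6 kg.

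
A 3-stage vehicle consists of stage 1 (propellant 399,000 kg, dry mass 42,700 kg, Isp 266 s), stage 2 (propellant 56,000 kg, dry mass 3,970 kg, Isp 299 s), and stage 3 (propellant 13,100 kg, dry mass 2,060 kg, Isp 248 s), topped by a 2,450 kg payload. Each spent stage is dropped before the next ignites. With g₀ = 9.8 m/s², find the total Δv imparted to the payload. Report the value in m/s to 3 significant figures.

Δv ≈ 10900 m/s

Ignition mass of stage 1 = 399,000+42,700 + 56,000+3,970 + 13,100+2,060 + 2,450 = 519,280 kg.
Stage 1: m₀ = 519,280 kg, m_f = 519,280 − 399,000 = 120,280 kg; Δv = 266×9.8×ln(4.317) = 2606.8×1.4626 ≈ 3813 m/s.
Stage 2: m₀ = 77,580 kg, m_f = 77,580 − 56,000 = 21,580 kg; Δv = 299×9.8×ln(3.595) = 2930.2×1.2795 ≈ 3749 m/s.
Stage 3: m₀ = 17,610 kg, m_f = 17,610 − 13,100 = 4,510 kg; Δv = 248×9.8×ln(3.905) = 2430.4×1.3622 ≈ 3311 m/s.
Total Δv = 3813 + 3749 + 3311 = 10873 m/s.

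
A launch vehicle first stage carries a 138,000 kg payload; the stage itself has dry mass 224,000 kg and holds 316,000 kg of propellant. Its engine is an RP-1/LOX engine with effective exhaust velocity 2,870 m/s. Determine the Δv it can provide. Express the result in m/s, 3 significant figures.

Δv ≈ 1800 m/s

m₀ = payload + dry + propellant = 138,000 + 224,000 + 316,000 = 678,000 kg.
m_f = payload + dry = 138,000 + 224,000 = 362,000 kg.
By the Tsiolkovsky rocket equation, Δv = v_e · ln(m₀/m_f) = 2870.0 × ln(1.873) = 2870.0 × 0.6275 ≈ 1800.9 m/s.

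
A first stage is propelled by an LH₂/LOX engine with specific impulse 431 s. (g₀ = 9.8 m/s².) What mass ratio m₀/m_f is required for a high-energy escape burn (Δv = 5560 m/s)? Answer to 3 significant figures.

mass ratio ≈ 3.73

v_e = Isp · g₀ = 431 × 9.8 = 4223.8 m/s.
Using Δv = v_e ln(m₀/m_f): m₀/m_f = exp(Δv / v_e) = exp(5560 / 4223.8) = exp(1.3164) = 3.7298.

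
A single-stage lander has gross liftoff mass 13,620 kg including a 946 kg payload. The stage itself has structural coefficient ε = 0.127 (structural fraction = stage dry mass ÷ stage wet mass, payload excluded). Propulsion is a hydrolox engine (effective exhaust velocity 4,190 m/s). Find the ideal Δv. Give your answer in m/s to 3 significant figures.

Stage wet mass = m₀ − payload = 13,620 − 946 = 12,674 kg.
Stage dry mass = ε × stage wet mass = 0.127 × 12,674 = 1,609.6 kg.
Burnout mass m_f = stage dry + payload = 1,609.6 + 946 = 2,555.6 kg.
Δv = v_e · ln(13,620/2,555.6) = 4190.0 × ln(5.329) = 4190.0 × 1.6733 ≈ 7011 m/s.

Δv ≈ 7010 m/s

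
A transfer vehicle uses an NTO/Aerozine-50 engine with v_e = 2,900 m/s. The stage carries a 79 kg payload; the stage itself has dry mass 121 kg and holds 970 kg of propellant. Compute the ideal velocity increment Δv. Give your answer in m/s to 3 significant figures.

m₀ = payload + dry + propellant = 79 + 121 + 970 = 1,170 kg.
m_f = payload + dry = 79 + 121 = 200 kg.
Rocket equation: Δv = v_e · ln(m₀/m_f) = 2900.0 × ln(5.85) = 2900.0 × 1.7664 ≈ 5122.7 m/s.

Δv ≈ 5120 m/s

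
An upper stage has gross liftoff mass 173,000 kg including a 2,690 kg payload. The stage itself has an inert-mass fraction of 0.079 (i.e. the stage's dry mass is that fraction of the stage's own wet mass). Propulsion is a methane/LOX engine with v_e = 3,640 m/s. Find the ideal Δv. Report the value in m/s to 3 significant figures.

Stage wet mass = m₀ − payload = 173,000 − 2,690 = 170,310 kg.
Stage dry mass = ε × stage wet mass = 0.079 × 170,310 = 13,454.5 kg.
Burnout mass m_f = stage dry + payload = 13,454.5 + 2,690 = 16,144.5 kg.
Rocket equation: Δv = v_e · ln(173,000/16,144.5) = 3640.0 × ln(10.72) = 3640.0 × 2.3717 ≈ 8633 m/s.

Δv ≈ 8630 m/s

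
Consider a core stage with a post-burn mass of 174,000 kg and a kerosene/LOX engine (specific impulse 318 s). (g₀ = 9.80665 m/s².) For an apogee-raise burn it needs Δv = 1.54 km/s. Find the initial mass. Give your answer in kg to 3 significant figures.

v_e = Isp · g₀ = 318 × 9.80665 = 3118.5 m/s.
m₀/m_f = exp(Δv / v_e) = exp(1540 / 3118.5) = exp(0.4938) = 1.6386.
m₀ = m_f × 1.6386 = 174,000 × 1.6386 = 285,116 kg.

initial mass ≈ 285000 kg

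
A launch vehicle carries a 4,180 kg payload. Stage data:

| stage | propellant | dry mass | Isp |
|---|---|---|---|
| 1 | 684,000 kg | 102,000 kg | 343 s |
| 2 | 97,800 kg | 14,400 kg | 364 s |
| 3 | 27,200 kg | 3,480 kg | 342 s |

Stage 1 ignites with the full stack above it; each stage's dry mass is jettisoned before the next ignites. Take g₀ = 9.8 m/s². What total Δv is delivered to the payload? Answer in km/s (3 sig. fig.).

Ignition mass of stage 1 = 684,000+102,000 + 97,800+14,400 + 27,200+3,480 + 4,180 = 933,060 kg.
Stage 1: m₀ = 933,060 kg, m_f = 933,060 − 684,000 = 249,060 kg; Δv = 343×9.8×ln(3.746) = 3361.4×1.3208 ≈ 4440 m/s.
Stage 2: m₀ = 147,060 kg, m_f = 147,060 − 97,800 = 49,260 kg; Δv = 364×9.8×ln(2.985) = 3567.2×1.0937 ≈ 3902 m/s.
Stage 3: m₀ = 34,860 kg, m_f = 34,860 − 27,200 = 7,660 kg; Δv = 342×9.8×ln(4.551) = 3351.6×1.5153 ≈ 5079 m/s.
Total Δv = 4440 + 3902 + 5079 = 13421 m/s.

Δv ≈ 13.4 km/s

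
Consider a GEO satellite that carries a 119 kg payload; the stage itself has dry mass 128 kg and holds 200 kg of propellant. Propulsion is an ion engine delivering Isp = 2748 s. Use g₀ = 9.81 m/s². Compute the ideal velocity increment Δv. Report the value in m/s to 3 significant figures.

Δv ≈ 16000 m/s

v_e = Isp · g₀ = 2748 × 9.81 = 26957.9 m/s.
m₀ = payload + dry + propellant = 119 + 128 + 200 = 447 kg.
m_f = payload + dry = 119 + 128 = 247 kg.
By the Tsiolkovsky rocket equation, Δv = v_e · ln(m₀/m_f) = 26957.9 × ln(1.81) = 26957.9 × 0.5932 ≈ 15990.6 m/s.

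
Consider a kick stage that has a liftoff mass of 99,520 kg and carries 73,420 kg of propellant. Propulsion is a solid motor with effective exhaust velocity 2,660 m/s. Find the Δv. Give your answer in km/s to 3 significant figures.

m_f = m₀ − m_prop = 99,520 − 73,420 = 26,100 kg.
Using Δv = v_e ln(m₀/m_f): Δv = v_e · ln(m₀/m_f) = 2660.0 × ln(3.813) = 2660.0 × 1.3384 ≈ 3560.2 m/s.

Δv ≈ 3.56 km/s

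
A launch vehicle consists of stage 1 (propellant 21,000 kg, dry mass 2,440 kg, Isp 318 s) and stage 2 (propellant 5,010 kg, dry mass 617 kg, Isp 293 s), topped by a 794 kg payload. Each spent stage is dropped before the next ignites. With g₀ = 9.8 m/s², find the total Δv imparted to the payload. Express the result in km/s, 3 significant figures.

Ignition mass of stage 1 = 21,000+2,440 + 5,010+617 + 794 = 29,861 kg.
Stage 1: m₀ = 29,861 kg, m_f = 29,861 − 21,000 = 8,861 kg; Δv = 318×9.8×ln(3.37) = 3116.4×1.2149 ≈ 3786 m/s.
Stage 2: m₀ = 6,421 kg, m_f = 6,421 − 5,010 = 1,411 kg; Δv = 293×9.8×ln(4.551) = 2871.4×1.5153 ≈ 4351 m/s.
Total Δv = 3786 + 4351 = 8137 m/s.

Δv ≈ 8.14 km/s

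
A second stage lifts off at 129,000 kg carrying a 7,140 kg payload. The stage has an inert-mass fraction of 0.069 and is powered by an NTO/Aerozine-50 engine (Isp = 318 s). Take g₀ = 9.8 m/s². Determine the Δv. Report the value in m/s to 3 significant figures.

Stage wet mass = m₀ − payload = 129,000 − 7,140 = 121,860 kg.
Stage dry mass = ε × stage wet mass = 0.069 × 121,860 = 8,408.34 kg.
Burnout mass m_f = stage dry + payload = 8,408.34 + 7,140 = 15,548.34 kg.
v_e = Isp · g₀ = 318 × 9.8 = 3116.4 m/s.
From the ideal rocket equation, Δv = v_e · ln(129,000/15,548.34) = 3116.4 × ln(8.297) = 3116.4 × 2.1159 ≈ 6594 m/s.

Δv ≈ 6590 m/s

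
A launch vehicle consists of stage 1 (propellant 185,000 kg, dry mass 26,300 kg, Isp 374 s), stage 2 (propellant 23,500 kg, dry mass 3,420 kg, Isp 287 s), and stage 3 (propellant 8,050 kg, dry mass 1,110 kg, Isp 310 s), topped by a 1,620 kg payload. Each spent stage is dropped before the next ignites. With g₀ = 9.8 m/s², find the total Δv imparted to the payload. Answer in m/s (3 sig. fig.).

Ignition mass of stage 1 = 185,000+26,300 + 23,500+3,420 + 8,050+1,110 + 1,620 = 249,000 kg.
Stage 1: m₀ = 249,000 kg, m_f = 249,000 − 185,000 = 64,000 kg; Δv = 374×9.8×ln(3.891) = 3665.2×1.3586 ≈ 4979 m/s.
Stage 2: m₀ = 37,700 kg, m_f = 37,700 − 23,500 = 14,200 kg; Δv = 287×9.8×ln(2.655) = 2812.6×0.9764 ≈ 2746 m/s.
Stage 3: m₀ = 10,780 kg, m_f = 10,780 − 8,050 = 2,730 kg; Δv = 310×9.8×ln(3.949) = 3038.0×1.3734 ≈ 4172 m/s.
Total Δv = 4979 + 2746 + 4172 = 11897 m/s.

Δv ≈ 11900 m/s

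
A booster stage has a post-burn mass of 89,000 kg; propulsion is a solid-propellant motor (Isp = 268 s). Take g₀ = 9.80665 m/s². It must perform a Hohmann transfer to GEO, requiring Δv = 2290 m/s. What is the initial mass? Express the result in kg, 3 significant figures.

initial mass ≈ 213000 kg

v_e = Isp · g₀ = 268 × 9.80665 = 2628.2 m/s.
m₀/m_f = exp(Δv / v_e) = exp(2290 / 2628.2) = exp(0.8713) = 2.3901.
m₀ = m_f × 2.3901 = 89,000 × 2.3901 = 212,719 kg.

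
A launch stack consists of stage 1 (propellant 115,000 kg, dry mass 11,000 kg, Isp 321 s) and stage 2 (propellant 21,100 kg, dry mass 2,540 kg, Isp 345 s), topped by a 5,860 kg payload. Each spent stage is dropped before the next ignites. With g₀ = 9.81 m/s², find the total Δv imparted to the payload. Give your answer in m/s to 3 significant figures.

Δv ≈ 8490 m/s

Ignition mass of stage 1 = 115,000+11,000 + 21,100+2,540 + 5,860 = 155,500 kg.
Stage 1: m₀ = 155,500 kg, m_f = 155,500 − 115,000 = 40,500 kg; Δv = 321×9.81×ln(3.84) = 3149.0×1.3453 ≈ 4237 m/s.
Stage 2: m₀ = 29,500 kg, m_f = 29,500 − 21,100 = 8,400 kg; Δv = 345×9.81×ln(3.512) = 3384.5×1.2562 ≈ 4251 m/s.
Total Δv = 4237 + 4251 = 8488 m/s.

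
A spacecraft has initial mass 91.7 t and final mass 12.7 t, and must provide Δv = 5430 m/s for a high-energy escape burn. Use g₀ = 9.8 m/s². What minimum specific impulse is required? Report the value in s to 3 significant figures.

ln(m₀/m_f) = ln(91700/12700) = ln(7.22) = 1.9769.
By the Tsiolkovsky rocket equation, v_e = Δv / ln(m₀/m_f) = 5430 / 1.9769 = 2746.7 m/s.
Isp = v_e / g₀ = 2746.7 / 9.8 = 280.3 s.

Isp ≈ 280 s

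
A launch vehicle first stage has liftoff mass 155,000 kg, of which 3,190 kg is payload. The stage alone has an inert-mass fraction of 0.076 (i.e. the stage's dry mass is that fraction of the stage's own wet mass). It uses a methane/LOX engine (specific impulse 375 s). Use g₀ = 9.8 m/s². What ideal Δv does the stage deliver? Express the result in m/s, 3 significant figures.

Δv ≈ 8650 m/s

Stage wet mass = m₀ − payload = 155,000 − 3,190 = 151,810 kg.
Stage dry mass = ε × stage wet mass = 0.076 × 151,810 = 11,537.6 kg.
Burnout mass m_f = stage dry + payload = 11,537.6 + 3,190 = 14,727.6 kg.
v_e = Isp · g₀ = 375 × 9.8 = 3675.0 m/s.
By the Tsiolkovsky rocket equation, Δv = v_e · ln(155,000/14,727.6) = 3675.0 × ln(10.52) = 3675.0 × 2.3537 ≈ 8650 m/s.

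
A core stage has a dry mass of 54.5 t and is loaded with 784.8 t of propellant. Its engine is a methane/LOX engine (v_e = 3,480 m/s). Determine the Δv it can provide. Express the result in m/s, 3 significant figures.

m₀ = m_dry + m_prop = 54.5 + 784.8 = 839.3 t.
From the ideal rocket equation, Δv = v_e · ln(m₀/m_f) = 3480.0 × ln(15.4) = 3480.0 × 2.7344 ≈ 9515.6 m/s.

Δv ≈ 9520 m/s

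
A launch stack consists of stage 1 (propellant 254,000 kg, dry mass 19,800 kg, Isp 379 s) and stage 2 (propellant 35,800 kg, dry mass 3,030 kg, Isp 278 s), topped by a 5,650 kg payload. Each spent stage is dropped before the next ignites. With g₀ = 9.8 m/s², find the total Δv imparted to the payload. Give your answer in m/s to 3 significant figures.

Δv ≈ 10400 m/s

Ignition mass of stage 1 = 254,000+19,800 + 35,800+3,030 + 5,650 = 318,280 kg.
Stage 1: m₀ = 318,280 kg, m_f = 318,280 − 254,000 = 64,280 kg; Δv = 379×9.8×ln(4.951) = 3714.2×1.5997 ≈ 5942 m/s.
Stage 2: m₀ = 44,480 kg, m_f = 44,480 − 35,800 = 8,680 kg; Δv = 278×9.8×ln(5.124) = 2724.4×1.6340 ≈ 4452 m/s.
Total Δv = 5942 + 4452 = 10394 m/s.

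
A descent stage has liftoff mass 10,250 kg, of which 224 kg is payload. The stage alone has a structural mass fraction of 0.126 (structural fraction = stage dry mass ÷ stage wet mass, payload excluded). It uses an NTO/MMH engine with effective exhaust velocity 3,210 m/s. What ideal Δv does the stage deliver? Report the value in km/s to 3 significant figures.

Δv ≈ 6.20 km/s

Stage wet mass = m₀ − payload = 10,250 − 224 = 10,026 kg.
Stage dry mass = ε × stage wet mass = 0.126 × 10,026 = 1,263.28 kg.
Burnout mass m_f = stage dry + payload = 1,263.28 + 224 = 1,487.28 kg.
Δv = v_e · ln(10,250/1,487.28) = 3210.0 × ln(6.892) = 3210.0 × 1.9303 ≈ 6196 m/s.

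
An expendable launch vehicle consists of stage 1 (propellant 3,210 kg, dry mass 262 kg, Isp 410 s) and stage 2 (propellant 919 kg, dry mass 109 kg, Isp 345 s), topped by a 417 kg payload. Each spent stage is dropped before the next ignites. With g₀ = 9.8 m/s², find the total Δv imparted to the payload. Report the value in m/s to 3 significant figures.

Ignition mass of stage 1 = 3,210+262 + 919+109 + 417 = 4,917 kg.
Stage 1: m₀ = 4,917 kg, m_f = 4,917 − 3,210 = 1,707 kg; Δv = 410×9.8×ln(2.88) = 4018.0×1.0580 ≈ 4251 m/s.
Stage 2: m₀ = 1,445 kg, m_f = 1,445 − 919 = 526 kg; Δv = 345×9.8×ln(2.747) = 3381.0×1.0106 ≈ 3417 m/s.
Total Δv = 4251 + 3417 = 7668 m/s.

Δv ≈ 7670 m/s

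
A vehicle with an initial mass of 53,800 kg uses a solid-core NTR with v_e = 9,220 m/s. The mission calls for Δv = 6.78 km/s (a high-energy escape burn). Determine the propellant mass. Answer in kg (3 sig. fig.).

Using Δv = v_e ln(m₀/m_f): m₀/m_f = exp(Δv / v_e) = exp(6780 / 9220.0) = exp(0.7354) = 2.0862.
m_f = 53,800 / 2.0862 = 25,788.5 kg, so propellant = m₀ − m_f = 53,800 − 25,788.5 = 28,011.5 kg.

propellant mass ≈ 28000 kg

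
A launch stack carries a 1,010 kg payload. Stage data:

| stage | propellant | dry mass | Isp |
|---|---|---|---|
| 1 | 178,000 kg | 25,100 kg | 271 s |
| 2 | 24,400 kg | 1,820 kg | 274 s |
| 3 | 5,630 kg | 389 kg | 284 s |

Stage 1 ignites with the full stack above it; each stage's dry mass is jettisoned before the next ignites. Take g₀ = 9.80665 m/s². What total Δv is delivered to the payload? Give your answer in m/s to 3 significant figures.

Ignition mass of stage 1 = 178,000+25,100 + 24,400+1,820 + 5,630+389 + 1,010 = 236,349 kg.
Stage 1: m₀ = 236,349 kg, m_f = 236,349 − 178,000 = 58,349 kg; Δv = 271×9.80665×ln(4.051) = 2657.6×1.3989 ≈ 3718 m/s.
Stage 2: m₀ = 33,249 kg, m_f = 33,249 − 24,400 = 8,849 kg; Δv = 274×9.80665×ln(3.757) = 2687.0×1.3237 ≈ 3557 m/s.
Stage 3: m₀ = 7,029 kg, m_f = 7,029 − 5,630 = 1,399 kg; Δv = 284×9.80665×ln(5.024) = 2785.1×1.6143 ≈ 4496 m/s.
Total Δv = 3718 + 3557 + 4496 = 11771 m/s.

Δv ≈ 11800 m/s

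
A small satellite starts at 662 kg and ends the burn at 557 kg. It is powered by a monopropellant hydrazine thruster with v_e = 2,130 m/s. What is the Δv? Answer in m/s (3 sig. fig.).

Δv = v_e · ln(m₀/m_f) = 2130.0 × ln(1.189) = 2130.0 × 0.1727 ≈ 367.9 m/s.

Δv ≈ 368 m/s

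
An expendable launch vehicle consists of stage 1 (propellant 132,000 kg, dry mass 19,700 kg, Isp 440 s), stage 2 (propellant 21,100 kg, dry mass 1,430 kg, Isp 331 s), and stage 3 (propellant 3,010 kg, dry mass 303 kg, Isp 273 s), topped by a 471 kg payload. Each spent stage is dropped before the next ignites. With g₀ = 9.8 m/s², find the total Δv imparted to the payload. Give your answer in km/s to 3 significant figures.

Ignition mass of stage 1 = 132,000+19,700 + 21,100+1,430 + 3,010+303 + 471 = 178,014 kg.
Stage 1: m₀ = 178,014 kg, m_f = 178,014 − 132,000 = 46,014 kg; Δv = 440×9.8×ln(3.869) = 4312.0×1.3529 ≈ 5834 m/s.
Stage 2: m₀ = 26,314 kg, m_f = 26,314 − 21,100 = 5,214 kg; Δv = 331×9.8×ln(5.047) = 3243.8×1.6188 ≈ 5251 m/s.
Stage 3: m₀ = 3,784 kg, m_f = 3,784 − 3,010 = 774 kg; Δv = 273×9.8×ln(4.889) = 2675.4×1.5870 ≈ 4246 m/s.
Total Δv = 5834 + 5251 + 4246 = 15331 m/s.

Δv ≈ 15.3 km/s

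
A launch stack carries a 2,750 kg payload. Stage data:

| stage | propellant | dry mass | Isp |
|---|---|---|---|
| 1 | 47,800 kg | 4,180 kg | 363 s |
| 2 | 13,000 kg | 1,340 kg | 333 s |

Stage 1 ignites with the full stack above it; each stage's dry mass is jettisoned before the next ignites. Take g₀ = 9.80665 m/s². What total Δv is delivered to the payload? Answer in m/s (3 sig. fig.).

Ignition mass of stage 1 = 47,800+4,180 + 13,000+1,340 + 2,750 = 69,070 kg.
Stage 1: m₀ = 69,070 kg, m_f = 69,070 − 47,800 = 21,270 kg; Δv = 363×9.80665×ln(3.247) = 3559.8×1.1778 ≈ 4193 m/s.
Stage 2: m₀ = 17,090 kg, m_f = 17,090 − 13,000 = 4,090 kg; Δv = 333×9.80665×ln(4.178) = 3265.6×1.4299 ≈ 4670 m/s.
Total Δv = 4193 + 4670 = 8863 m/s.

Δv ≈ 8860 m/s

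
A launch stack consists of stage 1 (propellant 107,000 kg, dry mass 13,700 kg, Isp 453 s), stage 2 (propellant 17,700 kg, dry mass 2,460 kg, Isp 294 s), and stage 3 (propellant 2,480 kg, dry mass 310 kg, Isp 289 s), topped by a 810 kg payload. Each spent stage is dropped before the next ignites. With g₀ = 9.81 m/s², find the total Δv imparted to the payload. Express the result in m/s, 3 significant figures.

Δv ≈ 13200 m/s

Ignition mass of stage 1 = 107,000+13,700 + 17,700+2,460 + 2,480+310 + 810 = 144,460 kg.
Stage 1: m₀ = 144,460 kg, m_f = 144,460 − 107,000 = 37,460 kg; Δv = 453×9.81×ln(3.856) = 4443.9×1.3497 ≈ 5998 m/s.
Stage 2: m₀ = 23,760 kg, m_f = 23,760 − 17,700 = 6,060 kg; Δv = 294×9.81×ln(3.921) = 2884.1×1.3663 ≈ 3941 m/s.
Stage 3: m₀ = 3,600 kg, m_f = 3,600 − 2,480 = 1,120 kg; Δv = 289×9.81×ln(3.214) = 2835.1×1.1676 ≈ 3310 m/s.
Total Δv = 5998 + 3941 + 3310 = 13249 m/s.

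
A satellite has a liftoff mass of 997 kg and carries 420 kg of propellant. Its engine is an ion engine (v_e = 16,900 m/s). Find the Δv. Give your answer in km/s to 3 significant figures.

Δv ≈ 9.24 km/s

m_f = m₀ − m_prop = 997 − 420 = 577 kg.
Δv = v_e · ln(m₀/m_f) = 16900.0 × ln(1.728) = 16900.0 × 0.5469 ≈ 9242.8 m/s.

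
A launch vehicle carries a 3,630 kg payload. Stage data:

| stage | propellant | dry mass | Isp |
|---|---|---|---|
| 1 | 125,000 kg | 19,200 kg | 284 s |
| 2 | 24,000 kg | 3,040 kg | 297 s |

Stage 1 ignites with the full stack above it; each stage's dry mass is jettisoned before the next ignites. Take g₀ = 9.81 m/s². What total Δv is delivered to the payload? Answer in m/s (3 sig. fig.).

Δv ≈ 7940 m/s

Ignition mass of stage 1 = 125,000+19,200 + 24,000+3,040 + 3,630 = 174,870 kg.
Stage 1: m₀ = 174,870 kg, m_f = 174,870 − 125,000 = 49,870 kg; Δv = 284×9.81×ln(3.507) = 2786.0×1.2546 ≈ 3495 m/s.
Stage 2: m₀ = 30,670 kg, m_f = 30,670 − 24,000 = 6,670 kg; Δv = 297×9.81×ln(4.598) = 2913.6×1.5257 ≈ 4445 m/s.
Total Δv = 3495 + 4445 = 7940 m/s.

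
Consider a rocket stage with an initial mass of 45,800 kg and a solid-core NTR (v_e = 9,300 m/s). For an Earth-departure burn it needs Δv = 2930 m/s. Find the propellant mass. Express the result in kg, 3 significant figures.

propellant mass ≈ 12400 kg

By the Tsiolkovsky rocket equation, m₀/m_f = exp(Δv / v_e) = exp(2930 / 9300.0) = exp(0.3151) = 1.3703.
m_f = 45,800 / 1.3703 = 33,423.3 kg, so propellant = m₀ − m_f = 45,800 − 33,423.3 = 12,376.7 kg.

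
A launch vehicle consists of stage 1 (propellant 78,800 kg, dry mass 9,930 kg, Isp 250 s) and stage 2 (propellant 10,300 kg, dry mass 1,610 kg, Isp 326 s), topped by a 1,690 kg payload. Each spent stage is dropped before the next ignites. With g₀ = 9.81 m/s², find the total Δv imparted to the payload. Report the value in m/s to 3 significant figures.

Δv ≈ 8130 m/s

Ignition mass of stage 1 = 78,800+9,930 + 10,300+1,610 + 1,690 = 102,330 kg.
Stage 1: m₀ = 102,330 kg, m_f = 102,330 − 78,800 = 23,530 kg; Δv = 250×9.81×ln(4.349) = 2452.5×1.4699 ≈ 3605 m/s.
Stage 2: m₀ = 13,600 kg, m_f = 13,600 − 10,300 = 3,300 kg; Δv = 326×9.81×ln(4.121) = 3198.1×1.4161 ≈ 4529 m/s.
Total Δv = 3605 + 4529 = 8134 m/s.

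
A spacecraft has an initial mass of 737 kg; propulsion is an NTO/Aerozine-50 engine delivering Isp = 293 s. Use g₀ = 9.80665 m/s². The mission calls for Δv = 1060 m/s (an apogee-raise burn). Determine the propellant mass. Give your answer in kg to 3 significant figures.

v_e = Isp · g₀ = 293 × 9.80665 = 2873.3 m/s.
Rocket equation: m₀/m_f = exp(Δv / v_e) = exp(1060 / 2873.3) = exp(0.3689) = 1.4462.
m_f = 737 / 1.4462 = 509.611 kg, so propellant = m₀ − m_f = 737 − 509.611 = 227.389 kg.

propellant mass ≈ 227 kg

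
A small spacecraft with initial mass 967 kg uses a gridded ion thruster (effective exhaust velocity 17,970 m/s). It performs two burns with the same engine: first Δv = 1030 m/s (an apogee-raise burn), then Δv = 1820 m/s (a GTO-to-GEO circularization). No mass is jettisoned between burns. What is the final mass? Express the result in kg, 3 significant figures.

After the first burn: m = 967 × exp(−1030/17970.0) = 967 × 0.94429 = 913.128 kg.
After the second burn: m = 913.128 × exp(−1820/17970.0) = 913.128 × 0.90368 = 825.176 kg.

final mass ≈ 825 kg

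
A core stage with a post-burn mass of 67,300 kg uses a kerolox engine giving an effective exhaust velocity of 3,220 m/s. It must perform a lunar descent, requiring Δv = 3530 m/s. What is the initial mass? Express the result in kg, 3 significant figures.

m₀/m_f = exp(Δv / v_e) = exp(3530 / 3220.0) = exp(1.0963) = 2.9930.
m₀ = m_f × 2.9930 = 67,300 × 2.9930 = 201,429 kg.

initial mass ≈ 201000 kg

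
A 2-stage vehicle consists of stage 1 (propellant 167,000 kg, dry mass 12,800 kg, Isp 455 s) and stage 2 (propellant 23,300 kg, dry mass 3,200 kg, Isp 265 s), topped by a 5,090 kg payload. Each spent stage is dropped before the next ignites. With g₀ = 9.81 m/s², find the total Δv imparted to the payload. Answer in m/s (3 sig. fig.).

Ignition mass of stage 1 = 167,000+12,800 + 23,300+3,200 + 5,090 = 211,390 kg.
Stage 1: m₀ = 211,390 kg, m_f = 211,390 − 167,000 = 44,390 kg; Δv = 455×9.81×ln(4.762) = 4463.6×1.5607 ≈ 6966 m/s.
Stage 2: m₀ = 31,590 kg, m_f = 31,590 − 23,300 = 8,290 kg; Δv = 265×9.81×ln(3.811) = 2599.7×1.3378 ≈ 3478 m/s.
Total Δv = 6966 + 3478 = 10444 m/s.

Δv ≈ 10400 m/s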